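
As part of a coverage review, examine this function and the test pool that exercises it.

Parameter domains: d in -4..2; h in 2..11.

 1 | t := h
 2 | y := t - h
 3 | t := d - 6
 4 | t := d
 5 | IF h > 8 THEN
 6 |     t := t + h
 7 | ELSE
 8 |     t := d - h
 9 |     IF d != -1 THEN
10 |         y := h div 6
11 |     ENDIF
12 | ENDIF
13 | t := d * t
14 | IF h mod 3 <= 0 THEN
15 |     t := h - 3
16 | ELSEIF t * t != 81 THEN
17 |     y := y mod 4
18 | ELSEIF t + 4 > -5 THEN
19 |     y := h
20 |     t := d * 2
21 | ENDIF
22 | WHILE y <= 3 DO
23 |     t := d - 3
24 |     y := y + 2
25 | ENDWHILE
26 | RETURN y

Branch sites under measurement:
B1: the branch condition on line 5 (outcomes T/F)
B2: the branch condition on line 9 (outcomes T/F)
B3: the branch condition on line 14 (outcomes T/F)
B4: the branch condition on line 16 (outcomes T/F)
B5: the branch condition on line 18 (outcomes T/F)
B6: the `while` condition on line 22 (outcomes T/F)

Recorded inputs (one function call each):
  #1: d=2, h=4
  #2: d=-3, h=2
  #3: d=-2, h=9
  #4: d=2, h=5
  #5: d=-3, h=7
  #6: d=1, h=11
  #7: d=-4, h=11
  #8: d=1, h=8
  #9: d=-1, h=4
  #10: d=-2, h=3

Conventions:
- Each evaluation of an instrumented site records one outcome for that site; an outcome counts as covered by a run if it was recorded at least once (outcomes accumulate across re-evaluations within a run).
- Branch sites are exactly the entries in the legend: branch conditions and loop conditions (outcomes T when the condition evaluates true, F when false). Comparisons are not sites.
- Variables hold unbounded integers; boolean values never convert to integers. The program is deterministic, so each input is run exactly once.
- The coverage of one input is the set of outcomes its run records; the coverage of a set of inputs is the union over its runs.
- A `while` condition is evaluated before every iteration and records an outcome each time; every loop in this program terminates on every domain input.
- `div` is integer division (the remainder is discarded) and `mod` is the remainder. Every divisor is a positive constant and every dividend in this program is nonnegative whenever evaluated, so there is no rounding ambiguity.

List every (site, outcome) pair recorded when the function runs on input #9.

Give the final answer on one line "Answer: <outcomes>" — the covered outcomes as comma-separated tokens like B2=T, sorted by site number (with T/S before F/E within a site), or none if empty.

Simulating input #9 (d=-1, h=4) step by step:
  B1->F, B2->F, B3->F, B4->T, B6->T, B6->T, B6->F
collecting distinct outcomes: B1=F, B2=F, B3=F, B4=T, B6=T, B6=F

Answer: B1=F, B2=F, B3=F, B4=T, B6=T, B6=F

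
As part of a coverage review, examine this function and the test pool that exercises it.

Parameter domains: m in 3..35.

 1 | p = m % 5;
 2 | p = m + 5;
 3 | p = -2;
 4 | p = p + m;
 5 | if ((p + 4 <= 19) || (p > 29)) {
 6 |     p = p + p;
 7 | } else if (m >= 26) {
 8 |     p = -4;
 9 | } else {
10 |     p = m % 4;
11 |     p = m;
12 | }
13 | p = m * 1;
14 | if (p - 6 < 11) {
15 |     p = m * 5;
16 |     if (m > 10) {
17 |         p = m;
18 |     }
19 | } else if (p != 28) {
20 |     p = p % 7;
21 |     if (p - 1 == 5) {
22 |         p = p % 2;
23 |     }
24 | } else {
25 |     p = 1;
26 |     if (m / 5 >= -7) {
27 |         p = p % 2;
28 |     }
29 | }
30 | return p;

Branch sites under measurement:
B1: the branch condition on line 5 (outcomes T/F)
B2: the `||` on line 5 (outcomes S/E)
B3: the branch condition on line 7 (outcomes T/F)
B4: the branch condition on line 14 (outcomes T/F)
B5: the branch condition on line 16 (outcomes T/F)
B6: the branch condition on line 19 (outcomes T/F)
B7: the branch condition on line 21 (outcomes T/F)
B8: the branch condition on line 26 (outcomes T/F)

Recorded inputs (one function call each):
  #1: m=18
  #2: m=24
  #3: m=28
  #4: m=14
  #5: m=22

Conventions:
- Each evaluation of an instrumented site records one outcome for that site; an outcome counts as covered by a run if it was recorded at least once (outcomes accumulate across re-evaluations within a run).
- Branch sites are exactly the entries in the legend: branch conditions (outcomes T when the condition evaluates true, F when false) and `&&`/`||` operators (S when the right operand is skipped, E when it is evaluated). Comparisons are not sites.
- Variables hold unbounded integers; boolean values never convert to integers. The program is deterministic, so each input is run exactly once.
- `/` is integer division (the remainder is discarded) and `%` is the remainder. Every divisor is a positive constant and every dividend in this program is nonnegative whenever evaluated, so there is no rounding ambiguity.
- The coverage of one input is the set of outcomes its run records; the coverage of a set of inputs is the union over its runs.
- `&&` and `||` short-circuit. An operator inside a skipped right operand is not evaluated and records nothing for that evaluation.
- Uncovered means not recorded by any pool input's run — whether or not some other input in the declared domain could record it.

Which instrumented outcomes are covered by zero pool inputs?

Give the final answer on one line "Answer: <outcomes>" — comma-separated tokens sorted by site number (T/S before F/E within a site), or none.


#1 (m=18) -> covered: B1=F, B2=E, B3=F, B4=F, B6=T, B7=F
#2 (m=24) -> covered: B1=F, B2=E, B3=F, B4=F, B6=T, B7=F
#3 (m=28) -> covered: B1=F, B2=E, B3=T, B4=F, B6=F, B8=T
#4 (m=14) -> covered: B1=T, B2=S, B4=T, B5=T
#5 (m=22) -> covered: B1=F, B2=E, B3=F, B4=F, B6=T, B7=F
union over the pool: B1=T, B1=F, B2=S, B2=E, B3=T, B3=F, B4=T, B4=F, B5=T, B6=T, B6=F, B7=F, B8=T
uncovered (3 of 16): B5=F, B7=T, B8=F
Answer: B5=F, B7=T, B8=F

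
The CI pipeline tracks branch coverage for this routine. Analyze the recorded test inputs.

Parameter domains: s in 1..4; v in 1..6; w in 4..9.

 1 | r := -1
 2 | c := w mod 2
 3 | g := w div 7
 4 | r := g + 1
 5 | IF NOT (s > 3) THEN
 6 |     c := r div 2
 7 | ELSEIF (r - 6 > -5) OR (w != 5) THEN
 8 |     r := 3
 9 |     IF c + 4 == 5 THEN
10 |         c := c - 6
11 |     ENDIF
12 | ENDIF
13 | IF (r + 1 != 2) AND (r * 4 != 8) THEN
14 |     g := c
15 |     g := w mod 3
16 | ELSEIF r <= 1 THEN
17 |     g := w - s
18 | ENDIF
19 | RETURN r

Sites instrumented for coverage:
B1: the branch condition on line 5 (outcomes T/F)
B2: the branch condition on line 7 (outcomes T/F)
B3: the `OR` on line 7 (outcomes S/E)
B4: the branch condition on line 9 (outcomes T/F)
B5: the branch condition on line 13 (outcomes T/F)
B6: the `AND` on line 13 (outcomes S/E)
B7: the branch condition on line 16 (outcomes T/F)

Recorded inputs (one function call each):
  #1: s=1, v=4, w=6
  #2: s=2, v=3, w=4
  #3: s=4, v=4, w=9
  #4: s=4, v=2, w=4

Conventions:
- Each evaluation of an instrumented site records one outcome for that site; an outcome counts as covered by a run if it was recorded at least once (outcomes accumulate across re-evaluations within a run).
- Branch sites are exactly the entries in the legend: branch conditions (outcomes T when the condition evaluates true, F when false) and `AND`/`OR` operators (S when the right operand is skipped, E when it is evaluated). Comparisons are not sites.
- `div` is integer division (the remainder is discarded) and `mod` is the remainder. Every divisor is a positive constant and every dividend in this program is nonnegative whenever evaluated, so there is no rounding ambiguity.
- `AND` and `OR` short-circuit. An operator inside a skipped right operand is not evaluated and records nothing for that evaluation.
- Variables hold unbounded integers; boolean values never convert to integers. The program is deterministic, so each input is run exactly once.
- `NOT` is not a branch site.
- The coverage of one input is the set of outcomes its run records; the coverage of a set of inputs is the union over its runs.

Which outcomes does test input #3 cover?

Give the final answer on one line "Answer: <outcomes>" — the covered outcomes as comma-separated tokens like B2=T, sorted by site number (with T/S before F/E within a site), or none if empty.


Running input #3 (s=4, v=4, w=9), event by event:
  B1->F, B3->S, B2->T, B4->T, B6->E, B5->T
as a set, this run covers: B1=F, B2=T, B3=S, B4=T, B5=T, B6=E
Answer: B1=F, B2=T, B3=S, B4=T, B5=T, B6=E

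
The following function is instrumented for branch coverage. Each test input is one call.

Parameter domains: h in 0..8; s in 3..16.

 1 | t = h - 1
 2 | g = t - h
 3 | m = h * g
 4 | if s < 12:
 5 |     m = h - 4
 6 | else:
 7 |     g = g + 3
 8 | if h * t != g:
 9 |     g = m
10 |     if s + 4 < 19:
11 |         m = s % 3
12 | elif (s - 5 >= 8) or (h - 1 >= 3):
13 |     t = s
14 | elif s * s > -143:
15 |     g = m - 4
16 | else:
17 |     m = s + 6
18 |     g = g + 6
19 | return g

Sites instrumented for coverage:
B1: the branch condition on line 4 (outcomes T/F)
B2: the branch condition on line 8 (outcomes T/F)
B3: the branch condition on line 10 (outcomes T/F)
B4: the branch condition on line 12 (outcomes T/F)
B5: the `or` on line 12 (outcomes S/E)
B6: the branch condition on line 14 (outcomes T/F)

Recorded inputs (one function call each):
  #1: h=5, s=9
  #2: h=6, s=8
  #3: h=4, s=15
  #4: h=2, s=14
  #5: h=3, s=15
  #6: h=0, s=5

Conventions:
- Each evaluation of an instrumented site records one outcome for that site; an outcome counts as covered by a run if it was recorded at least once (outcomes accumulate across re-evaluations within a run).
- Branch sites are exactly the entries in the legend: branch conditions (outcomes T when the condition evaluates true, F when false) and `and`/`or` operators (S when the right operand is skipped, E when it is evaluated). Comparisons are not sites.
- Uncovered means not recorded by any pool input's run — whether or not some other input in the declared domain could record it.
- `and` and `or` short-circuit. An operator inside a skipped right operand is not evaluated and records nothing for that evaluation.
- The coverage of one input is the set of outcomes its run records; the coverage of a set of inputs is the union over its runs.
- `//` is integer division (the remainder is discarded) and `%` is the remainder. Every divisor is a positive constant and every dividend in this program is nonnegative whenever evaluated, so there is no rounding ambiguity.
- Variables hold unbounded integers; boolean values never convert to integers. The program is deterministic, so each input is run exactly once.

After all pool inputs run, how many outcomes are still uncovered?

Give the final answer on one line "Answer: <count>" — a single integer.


#1 (h=5, s=9) -> covered: B1=T, B2=T, B3=T
#2 (h=6, s=8) -> covered: B1=T, B2=T, B3=T
#3 (h=4, s=15) -> covered: B1=F, B2=T, B3=F
#4 (h=2, s=14) -> covered: B1=F, B2=F, B4=T, B5=S
#5 (h=3, s=15) -> covered: B1=F, B2=T, B3=F
#6 (h=0, s=5) -> covered: B1=T, B2=T, B3=T
union over the pool: B1=T, B1=F, B2=T, B2=F, B3=T, B3=F, B4=T, B5=S
uncovered (4 of 12): B4=F, B5=E, B6=T, B6=F
Answer: 4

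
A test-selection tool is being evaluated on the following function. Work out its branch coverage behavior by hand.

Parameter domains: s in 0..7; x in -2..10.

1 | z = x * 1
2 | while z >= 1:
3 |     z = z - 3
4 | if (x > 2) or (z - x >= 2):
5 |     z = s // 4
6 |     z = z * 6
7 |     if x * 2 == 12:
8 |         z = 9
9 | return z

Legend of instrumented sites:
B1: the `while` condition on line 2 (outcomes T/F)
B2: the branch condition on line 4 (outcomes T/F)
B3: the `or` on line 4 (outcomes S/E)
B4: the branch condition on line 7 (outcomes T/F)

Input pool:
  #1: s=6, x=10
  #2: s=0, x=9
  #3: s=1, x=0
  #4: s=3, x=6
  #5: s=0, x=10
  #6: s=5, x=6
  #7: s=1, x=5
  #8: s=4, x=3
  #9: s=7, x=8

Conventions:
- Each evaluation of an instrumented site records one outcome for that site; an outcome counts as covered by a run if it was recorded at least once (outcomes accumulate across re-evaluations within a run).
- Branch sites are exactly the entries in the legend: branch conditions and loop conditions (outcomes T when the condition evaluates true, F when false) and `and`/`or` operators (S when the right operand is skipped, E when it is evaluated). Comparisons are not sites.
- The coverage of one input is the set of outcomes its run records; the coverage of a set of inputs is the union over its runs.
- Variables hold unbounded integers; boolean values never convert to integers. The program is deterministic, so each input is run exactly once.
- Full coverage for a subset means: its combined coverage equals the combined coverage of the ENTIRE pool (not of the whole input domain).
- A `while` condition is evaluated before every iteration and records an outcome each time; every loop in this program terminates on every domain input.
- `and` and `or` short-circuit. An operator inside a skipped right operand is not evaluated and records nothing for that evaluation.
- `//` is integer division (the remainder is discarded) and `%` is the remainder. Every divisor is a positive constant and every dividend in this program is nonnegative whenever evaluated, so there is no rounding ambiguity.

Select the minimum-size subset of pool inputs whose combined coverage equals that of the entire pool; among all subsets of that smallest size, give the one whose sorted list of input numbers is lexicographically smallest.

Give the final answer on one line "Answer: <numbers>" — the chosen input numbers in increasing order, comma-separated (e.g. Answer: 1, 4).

test 1 (s=6, x=10) fires B1->T, B1->T, B1->T, B1->T, B1->F, B3->S, B2->T, B4->F; hits B1=T, B1=F, B2=T, B3=S, B4=F
test 2 (s=0, x=9) fires B1->T, B1->T, B1->T, B1->F, B3->S, B2->T, B4->F; hits B1=T, B1=F, B2=T, B3=S, B4=F
test 3 (s=1, x=0) fires B1->F, B3->E, B2->F; hits B1=F, B2=F, B3=E
test 4 (s=3, x=6) fires B1->T, B1->T, B1->F, B3->S, B2->T, B4->T; hits B1=T, B1=F, B2=T, B3=S, B4=T
test 5 (s=0, x=10) fires B1->T, B1->T, B1->T, B1->T, B1->F, B3->S, B2->T, B4->F; hits B1=T, B1=F, B2=T, B3=S, B4=F
test 6 (s=5, x=6) fires B1->T, B1->T, B1->F, B3->S, B2->T, B4->T; hits B1=T, B1=F, B2=T, B3=S, B4=T
test 7 (s=1, x=5) fires B1->T, B1->T, B1->F, B3->S, B2->T, B4->F; hits B1=T, B1=F, B2=T, B3=S, B4=F
test 8 (s=4, x=3) fires B1->T, B1->F, B3->S, B2->T, B4->F; hits B1=T, B1=F, B2=T, B3=S, B4=F
test 9 (s=7, x=8) fires B1->T, B1->T, B1->T, B1->F, B3->S, B2->T, B4->F; hits B1=T, B1=F, B2=T, B3=S, B4=F
together the pool reaches 8 outcomes: B1=T, B1=F, B2=T, B2=F, B3=S, B3=E, B4=T, B4=F
size 1 is not enough: best union over all size-1 subsets is 5/8
size 2 is not enough: best union over all size-2 subsets is 7/8
inputs {1, 3, 4} (size 3) cover everything; no size-3 subset with a lexicographically smaller index list covers all 8

Answer: 1, 3, 4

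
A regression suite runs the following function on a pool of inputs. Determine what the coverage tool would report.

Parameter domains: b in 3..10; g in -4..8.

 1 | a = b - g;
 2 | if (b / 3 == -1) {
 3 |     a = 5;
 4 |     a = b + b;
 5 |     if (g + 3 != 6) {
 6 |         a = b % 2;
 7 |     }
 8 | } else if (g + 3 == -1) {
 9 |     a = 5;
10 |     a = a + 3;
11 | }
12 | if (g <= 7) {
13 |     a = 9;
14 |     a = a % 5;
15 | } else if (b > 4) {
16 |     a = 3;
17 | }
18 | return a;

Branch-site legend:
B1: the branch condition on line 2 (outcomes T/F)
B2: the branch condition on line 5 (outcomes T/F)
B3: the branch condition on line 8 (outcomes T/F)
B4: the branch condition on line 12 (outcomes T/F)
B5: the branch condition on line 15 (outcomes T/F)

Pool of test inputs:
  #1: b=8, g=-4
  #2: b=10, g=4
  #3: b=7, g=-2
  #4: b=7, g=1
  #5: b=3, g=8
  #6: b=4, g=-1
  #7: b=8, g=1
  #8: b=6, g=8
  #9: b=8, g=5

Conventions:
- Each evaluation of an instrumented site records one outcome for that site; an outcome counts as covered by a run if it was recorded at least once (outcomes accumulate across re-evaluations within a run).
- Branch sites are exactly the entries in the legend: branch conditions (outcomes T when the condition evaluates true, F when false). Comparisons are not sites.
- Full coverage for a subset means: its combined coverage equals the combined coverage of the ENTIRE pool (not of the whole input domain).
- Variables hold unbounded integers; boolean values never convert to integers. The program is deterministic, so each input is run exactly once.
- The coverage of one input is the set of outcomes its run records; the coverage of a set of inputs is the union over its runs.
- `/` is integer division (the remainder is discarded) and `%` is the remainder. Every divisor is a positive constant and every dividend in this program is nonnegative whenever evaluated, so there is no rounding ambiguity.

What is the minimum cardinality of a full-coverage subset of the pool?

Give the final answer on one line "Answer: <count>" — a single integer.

#1 (b=8, g=-4) -> B1->F, B3->T, B4->T; covered: B1=F, B3=T, B4=T
#2 (b=10, g=4) -> B1->F, B3->F, B4->T; covered: B1=F, B3=F, B4=T
#3 (b=7, g=-2) -> B1->F, B3->F, B4->T; covered: B1=F, B3=F, B4=T
#4 (b=7, g=1) -> B1->F, B3->F, B4->T; covered: B1=F, B3=F, B4=T
#5 (b=3, g=8) -> B1->F, B3->F, B4->F, B5->F; covered: B1=F, B3=F, B4=F, B5=F
#6 (b=4, g=-1) -> B1->F, B3->F, B4->T; covered: B1=F, B3=F, B4=T
#7 (b=8, g=1) -> B1->F, B3->F, B4->T; covered: B1=F, B3=F, B4=T
#8 (b=6, g=8) -> B1->F, B3->F, B4->F, B5->T; covered: B1=F, B3=F, B4=F, B5=T
#9 (b=8, g=5) -> B1->F, B3->F, B4->T; covered: B1=F, B3=F, B4=T
the full pool covers 7 outcomes: B1=F, B3=T, B3=F, B4=T, B4=F, B5=T, B5=F
every size-1 subset falls short of the 7 outcomes (best: 4/7)
every size-2 subset falls short of the 7 outcomes (best: 6/7)
inputs {1, 5, 8} (size 3) cover everything; no size-3 subset with a lexicographically smaller index list covers all 7

Answer: 3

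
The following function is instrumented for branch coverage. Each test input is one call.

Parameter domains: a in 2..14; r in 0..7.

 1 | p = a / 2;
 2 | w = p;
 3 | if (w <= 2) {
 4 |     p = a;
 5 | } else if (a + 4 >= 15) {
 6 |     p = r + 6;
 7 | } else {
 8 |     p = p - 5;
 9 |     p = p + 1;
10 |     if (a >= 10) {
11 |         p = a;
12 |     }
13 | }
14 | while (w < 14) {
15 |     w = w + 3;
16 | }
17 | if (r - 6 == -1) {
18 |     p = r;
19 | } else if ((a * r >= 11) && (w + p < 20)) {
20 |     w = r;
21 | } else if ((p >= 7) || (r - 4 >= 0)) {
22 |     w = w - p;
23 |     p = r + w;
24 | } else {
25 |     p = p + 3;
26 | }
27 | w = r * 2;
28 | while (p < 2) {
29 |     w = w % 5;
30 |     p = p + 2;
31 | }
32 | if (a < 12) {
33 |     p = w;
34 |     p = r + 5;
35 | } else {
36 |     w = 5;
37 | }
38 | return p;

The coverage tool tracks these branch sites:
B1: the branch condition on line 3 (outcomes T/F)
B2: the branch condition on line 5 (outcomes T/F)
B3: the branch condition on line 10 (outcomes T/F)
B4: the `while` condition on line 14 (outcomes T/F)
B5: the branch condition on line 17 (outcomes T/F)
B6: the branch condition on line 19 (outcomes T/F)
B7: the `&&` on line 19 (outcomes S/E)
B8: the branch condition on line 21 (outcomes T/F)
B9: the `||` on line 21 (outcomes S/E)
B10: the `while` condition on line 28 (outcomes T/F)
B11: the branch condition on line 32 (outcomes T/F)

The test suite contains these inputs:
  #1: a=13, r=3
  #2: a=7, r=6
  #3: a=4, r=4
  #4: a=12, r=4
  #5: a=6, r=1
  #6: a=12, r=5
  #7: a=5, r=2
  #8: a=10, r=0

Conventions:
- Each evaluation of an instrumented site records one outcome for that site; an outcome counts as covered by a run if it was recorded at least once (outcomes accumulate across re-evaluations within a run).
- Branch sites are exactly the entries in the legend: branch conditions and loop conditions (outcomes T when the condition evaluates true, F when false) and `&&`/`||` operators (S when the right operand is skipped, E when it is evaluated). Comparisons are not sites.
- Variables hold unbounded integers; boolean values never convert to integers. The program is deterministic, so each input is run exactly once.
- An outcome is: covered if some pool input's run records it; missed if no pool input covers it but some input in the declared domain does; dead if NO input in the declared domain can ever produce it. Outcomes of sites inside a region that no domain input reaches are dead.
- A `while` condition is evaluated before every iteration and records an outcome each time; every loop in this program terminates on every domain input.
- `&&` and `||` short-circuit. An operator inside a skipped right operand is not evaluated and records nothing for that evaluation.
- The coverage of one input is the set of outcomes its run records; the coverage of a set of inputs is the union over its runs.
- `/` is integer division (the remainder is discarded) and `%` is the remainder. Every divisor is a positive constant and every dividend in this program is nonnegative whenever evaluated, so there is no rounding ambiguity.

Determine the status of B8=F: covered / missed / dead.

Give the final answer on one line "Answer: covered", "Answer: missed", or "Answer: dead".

B8=F is recorded by pool input(s) 5, 7 -> covered

Answer: covered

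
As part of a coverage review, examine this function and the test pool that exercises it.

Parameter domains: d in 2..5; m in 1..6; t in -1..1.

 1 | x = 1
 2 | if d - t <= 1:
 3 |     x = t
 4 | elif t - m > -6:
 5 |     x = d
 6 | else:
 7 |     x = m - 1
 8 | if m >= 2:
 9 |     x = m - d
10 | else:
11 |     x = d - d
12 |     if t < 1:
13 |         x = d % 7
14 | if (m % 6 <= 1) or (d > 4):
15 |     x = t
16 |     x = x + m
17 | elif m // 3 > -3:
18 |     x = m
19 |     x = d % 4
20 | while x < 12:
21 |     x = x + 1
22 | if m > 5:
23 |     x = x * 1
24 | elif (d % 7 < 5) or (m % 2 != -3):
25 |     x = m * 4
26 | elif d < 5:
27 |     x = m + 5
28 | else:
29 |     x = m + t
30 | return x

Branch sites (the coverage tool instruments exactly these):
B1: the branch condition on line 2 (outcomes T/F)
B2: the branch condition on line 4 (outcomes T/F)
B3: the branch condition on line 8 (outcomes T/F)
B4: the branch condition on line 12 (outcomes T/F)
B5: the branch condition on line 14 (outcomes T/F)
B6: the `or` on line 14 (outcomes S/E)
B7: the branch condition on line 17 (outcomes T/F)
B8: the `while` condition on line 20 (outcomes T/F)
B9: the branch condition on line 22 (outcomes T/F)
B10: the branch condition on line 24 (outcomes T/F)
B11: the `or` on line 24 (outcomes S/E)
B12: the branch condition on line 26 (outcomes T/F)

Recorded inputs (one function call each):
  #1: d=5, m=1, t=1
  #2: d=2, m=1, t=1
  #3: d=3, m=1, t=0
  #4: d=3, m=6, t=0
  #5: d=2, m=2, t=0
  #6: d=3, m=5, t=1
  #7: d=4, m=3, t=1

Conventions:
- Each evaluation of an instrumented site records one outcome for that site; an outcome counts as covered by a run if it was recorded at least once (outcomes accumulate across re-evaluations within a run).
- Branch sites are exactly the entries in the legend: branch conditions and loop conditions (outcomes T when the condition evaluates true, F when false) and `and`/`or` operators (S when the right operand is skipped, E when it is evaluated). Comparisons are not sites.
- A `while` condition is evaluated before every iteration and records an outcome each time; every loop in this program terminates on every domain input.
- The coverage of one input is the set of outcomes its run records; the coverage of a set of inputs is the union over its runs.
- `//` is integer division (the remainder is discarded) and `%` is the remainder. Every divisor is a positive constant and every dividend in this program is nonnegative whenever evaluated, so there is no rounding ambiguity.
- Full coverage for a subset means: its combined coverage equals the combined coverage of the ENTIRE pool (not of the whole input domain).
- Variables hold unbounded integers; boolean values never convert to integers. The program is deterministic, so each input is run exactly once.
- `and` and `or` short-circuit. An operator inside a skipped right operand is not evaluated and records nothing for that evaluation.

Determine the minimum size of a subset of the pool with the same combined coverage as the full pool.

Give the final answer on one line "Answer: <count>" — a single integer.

input #1 (d=5, m=1, t=1): events B1->F, B2->T, B3->F, B4->F, B6->S, B5->T, B8->T, B8->T, B8->T, B8->T, B8->T, B8->T, B8->T, B8->T, ...; covers B1=F, B2=T, B3=F, B4=F, B5=T, B6=S, B8=T, B8=F, B9=F, B10=T, B11=E
input #2 (d=2, m=1, t=1): events B1->T, B3->F, B4->F, B6->S, B5->T, B8->T, B8->T, B8->T, B8->T, B8->T, B8->T, B8->T, B8->T, B8->T, ...; covers B1=T, B3=F, B4=F, B5=T, B6=S, B8=T, B8=F, B9=F, B10=T, B11=S
input #3 (d=3, m=1, t=0): events B1->F, B2->T, B3->F, B4->T, B6->S, B5->T, B8->T, B8->T, B8->T, B8->T, B8->T, B8->T, B8->T, B8->T, ...; covers B1=F, B2=T, B3=F, B4=T, B5=T, B6=S, B8=T, B8=F, B9=F, B10=T, B11=S
input #4 (d=3, m=6, t=0): events B1->F, B2->F, B3->T, B6->S, B5->T, B8->T, B8->T, B8->T, B8->T, B8->T, B8->T, B8->F, B9->T; covers B1=F, B2=F, B3=T, B5=T, B6=S, B8=T, B8=F, B9=T
input #5 (d=2, m=2, t=0): events B1->F, B2->T, B3->T, B6->E, B5->F, B7->T, B8->T, B8->T, B8->T, B8->T, B8->T, B8->T, B8->T, B8->T, ...; covers B1=F, B2=T, B3=T, B5=F, B6=E, B7=T, B8=T, B8=F, B9=F, B10=T, B11=S
input #6 (d=3, m=5, t=1): events B1->F, B2->T, B3->T, B6->E, B5->F, B7->T, B8->T, B8->T, B8->T, B8->T, B8->T, B8->T, B8->T, B8->T, ...; covers B1=F, B2=T, B3=T, B5=F, B6=E, B7=T, B8=T, B8=F, B9=F, B10=T, B11=S
input #7 (d=4, m=3, t=1): events B1->F, B2->T, B3->T, B6->E, B5->F, B7->T, B8->T, B8->T, B8->T, B8->T, B8->T, B8->T, B8->T, B8->T, ...; covers B1=F, B2=T, B3=T, B5=F, B6=E, B7=T, B8=T, B8=F, B9=F, B10=T, B11=S
union over all inputs: B1=T, B1=F, B2=T, B2=F, B3=T, B3=F, B4=T, B4=F, B5=T, B5=F, B6=S, B6=E, B7=T, B8=T, B8=F, B9=T, B9=F, B10=T, B11=S, B11=E (20 outcomes)
no size-1 subset reaches all 20 outcomes (best union: 11/20)
no size-2 subset reaches all 20 outcomes (best union: 16/20)
no size-3 subset reaches all 20 outcomes (best union: 18/20)
no size-4 subset reaches all 20 outcomes (best union: 19/20)
the canonical winner is {1, 2, 3, 4, 5}: size 5, full 20-outcome coverage, earliest index list among size-5 covers

Answer: 5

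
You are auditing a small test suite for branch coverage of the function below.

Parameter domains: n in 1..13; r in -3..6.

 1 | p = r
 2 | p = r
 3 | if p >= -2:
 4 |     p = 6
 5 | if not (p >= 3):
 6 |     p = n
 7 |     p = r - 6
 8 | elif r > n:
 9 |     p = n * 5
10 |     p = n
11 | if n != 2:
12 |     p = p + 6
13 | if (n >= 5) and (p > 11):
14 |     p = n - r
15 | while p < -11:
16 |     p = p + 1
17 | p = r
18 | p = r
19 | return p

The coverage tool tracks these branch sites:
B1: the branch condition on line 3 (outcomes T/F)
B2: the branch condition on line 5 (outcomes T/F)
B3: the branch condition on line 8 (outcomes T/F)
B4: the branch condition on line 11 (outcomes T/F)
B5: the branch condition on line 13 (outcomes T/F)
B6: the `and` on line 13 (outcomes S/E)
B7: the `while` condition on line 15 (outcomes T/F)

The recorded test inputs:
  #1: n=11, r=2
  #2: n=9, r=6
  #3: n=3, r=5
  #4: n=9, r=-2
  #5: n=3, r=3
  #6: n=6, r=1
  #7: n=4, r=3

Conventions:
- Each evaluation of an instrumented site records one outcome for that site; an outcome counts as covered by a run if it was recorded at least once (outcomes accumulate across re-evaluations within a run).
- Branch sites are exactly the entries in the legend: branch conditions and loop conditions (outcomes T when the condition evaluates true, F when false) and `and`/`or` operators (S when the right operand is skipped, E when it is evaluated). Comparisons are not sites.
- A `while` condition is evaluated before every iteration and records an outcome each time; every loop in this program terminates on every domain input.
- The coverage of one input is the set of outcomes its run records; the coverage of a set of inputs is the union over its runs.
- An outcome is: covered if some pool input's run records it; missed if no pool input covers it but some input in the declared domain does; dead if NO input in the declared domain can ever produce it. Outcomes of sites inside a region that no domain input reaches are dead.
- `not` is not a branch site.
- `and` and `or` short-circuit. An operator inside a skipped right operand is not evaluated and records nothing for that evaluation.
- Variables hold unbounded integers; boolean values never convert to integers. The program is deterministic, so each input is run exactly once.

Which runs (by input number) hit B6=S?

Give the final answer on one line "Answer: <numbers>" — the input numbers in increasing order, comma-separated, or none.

input #1 (n=11, r=2): misses B6=S
input #2 (n=9, r=6): misses B6=S
input #3 (n=3, r=5): covers B6=S
input #4 (n=9, r=-2): misses B6=S
input #5 (n=3, r=3): covers B6=S
input #6 (n=6, r=1): misses B6=S
input #7 (n=4, r=3): covers B6=S

Answer: 3, 5, 7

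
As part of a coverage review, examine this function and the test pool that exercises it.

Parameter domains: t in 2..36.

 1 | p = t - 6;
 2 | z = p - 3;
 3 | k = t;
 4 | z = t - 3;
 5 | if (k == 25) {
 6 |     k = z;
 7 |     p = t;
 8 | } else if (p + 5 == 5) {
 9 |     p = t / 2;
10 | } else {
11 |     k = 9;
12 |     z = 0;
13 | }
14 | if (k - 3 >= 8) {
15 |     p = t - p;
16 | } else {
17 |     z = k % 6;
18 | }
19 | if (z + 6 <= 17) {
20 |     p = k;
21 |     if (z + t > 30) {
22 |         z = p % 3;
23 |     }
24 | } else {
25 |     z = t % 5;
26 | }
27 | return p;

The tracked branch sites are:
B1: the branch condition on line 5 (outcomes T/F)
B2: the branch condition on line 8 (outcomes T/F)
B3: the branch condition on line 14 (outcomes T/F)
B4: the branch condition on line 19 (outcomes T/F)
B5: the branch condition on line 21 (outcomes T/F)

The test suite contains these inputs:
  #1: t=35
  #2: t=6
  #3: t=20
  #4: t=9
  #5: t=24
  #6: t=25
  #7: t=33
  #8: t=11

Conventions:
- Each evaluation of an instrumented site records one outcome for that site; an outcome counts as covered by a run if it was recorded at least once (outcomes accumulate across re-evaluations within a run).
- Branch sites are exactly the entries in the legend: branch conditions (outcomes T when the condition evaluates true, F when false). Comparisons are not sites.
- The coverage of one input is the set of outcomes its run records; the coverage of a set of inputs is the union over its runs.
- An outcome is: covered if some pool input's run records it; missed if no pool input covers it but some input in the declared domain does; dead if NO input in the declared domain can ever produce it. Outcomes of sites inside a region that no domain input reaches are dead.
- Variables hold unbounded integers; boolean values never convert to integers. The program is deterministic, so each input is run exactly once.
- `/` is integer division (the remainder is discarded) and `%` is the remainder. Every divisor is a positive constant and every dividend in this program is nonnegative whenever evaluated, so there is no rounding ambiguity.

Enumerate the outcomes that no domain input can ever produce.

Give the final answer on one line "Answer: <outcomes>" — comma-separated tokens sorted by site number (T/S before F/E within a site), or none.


checking every outcome against all 35 domain inputs:
  reachable outcomes have witnesses, e.g. B1=T (e.g. t=25), B1=F (e.g. t=2), B2=T (e.g. t=6), B2=F (e.g. t=2)
Answer: none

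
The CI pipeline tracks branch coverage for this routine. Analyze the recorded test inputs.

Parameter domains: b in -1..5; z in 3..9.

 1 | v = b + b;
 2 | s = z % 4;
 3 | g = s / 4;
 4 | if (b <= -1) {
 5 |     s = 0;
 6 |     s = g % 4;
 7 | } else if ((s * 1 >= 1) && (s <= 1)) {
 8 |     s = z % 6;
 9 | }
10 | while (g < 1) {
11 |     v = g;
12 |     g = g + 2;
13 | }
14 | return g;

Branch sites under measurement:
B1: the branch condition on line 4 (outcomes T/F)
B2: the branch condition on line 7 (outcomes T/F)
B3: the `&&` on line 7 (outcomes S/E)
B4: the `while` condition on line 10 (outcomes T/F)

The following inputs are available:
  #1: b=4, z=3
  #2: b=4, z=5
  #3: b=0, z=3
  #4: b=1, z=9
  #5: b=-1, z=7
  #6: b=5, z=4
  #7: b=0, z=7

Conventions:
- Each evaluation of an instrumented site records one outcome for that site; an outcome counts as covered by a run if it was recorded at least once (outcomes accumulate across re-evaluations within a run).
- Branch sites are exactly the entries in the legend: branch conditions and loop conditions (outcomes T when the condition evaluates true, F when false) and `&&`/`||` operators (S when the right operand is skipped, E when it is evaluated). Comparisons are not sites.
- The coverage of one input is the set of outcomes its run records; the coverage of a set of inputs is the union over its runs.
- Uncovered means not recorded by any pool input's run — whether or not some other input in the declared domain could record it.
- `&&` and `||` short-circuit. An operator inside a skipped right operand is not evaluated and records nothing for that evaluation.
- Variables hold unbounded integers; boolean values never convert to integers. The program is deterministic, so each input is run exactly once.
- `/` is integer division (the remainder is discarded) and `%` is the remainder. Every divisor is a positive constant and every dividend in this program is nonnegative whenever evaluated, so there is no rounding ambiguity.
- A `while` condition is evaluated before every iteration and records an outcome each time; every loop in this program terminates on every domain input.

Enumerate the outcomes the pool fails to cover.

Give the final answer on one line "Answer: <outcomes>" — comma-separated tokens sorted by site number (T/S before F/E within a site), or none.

test 1 (b=4, z=3) hits B1=F, B2=F, B3=E, B4=T, B4=F
test 2 (b=4, z=5) hits B1=F, B2=T, B3=E, B4=T, B4=F
test 3 (b=0, z=3) hits B1=F, B2=F, B3=E, B4=T, B4=F
test 4 (b=1, z=9) hits B1=F, B2=T, B3=E, B4=T, B4=F
test 5 (b=-1, z=7) hits B1=T, B4=T, B4=F
test 6 (b=5, z=4) hits B1=F, B2=F, B3=S, B4=T, B4=F
test 7 (b=0, z=7) hits B1=F, B2=F, B3=E, B4=T, B4=F
union over the pool: B1=T, B1=F, B2=T, B2=F, B3=S, B3=E, B4=T, B4=F
uncovered (0 of 8): none

Answer: none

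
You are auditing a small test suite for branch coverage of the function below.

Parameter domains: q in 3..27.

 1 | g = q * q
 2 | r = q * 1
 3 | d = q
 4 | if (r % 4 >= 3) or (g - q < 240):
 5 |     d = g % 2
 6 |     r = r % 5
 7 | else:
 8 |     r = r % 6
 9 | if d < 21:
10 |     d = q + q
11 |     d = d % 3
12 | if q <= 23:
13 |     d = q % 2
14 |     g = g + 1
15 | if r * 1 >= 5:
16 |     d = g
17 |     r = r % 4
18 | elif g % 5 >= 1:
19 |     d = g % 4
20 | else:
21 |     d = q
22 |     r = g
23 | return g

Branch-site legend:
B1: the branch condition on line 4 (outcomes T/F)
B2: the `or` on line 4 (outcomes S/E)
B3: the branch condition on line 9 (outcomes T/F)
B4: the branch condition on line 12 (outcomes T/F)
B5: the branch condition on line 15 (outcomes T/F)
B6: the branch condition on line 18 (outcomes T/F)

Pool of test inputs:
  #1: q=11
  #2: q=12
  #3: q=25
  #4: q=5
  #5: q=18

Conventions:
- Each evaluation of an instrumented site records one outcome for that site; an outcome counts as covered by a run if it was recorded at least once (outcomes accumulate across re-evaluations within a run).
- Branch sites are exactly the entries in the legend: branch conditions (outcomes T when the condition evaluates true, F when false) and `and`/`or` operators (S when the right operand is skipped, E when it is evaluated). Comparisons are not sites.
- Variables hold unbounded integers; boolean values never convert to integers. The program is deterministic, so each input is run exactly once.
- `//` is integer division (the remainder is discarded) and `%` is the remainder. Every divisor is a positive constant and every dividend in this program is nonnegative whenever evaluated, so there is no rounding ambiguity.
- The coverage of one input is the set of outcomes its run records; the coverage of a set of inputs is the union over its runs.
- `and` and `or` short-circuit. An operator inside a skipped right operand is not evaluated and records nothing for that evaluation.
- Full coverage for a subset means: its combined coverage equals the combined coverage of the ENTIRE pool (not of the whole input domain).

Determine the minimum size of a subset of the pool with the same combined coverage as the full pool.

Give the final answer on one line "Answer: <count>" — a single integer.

input #1 (q=11): events B2->S, B1->T, B3->T, B4->T, B5->F, B6->T; covers B1=T, B2=S, B3=T, B4=T, B5=F, B6=T
input #2 (q=12): events B2->E, B1->T, B3->T, B4->T, B5->F, B6->F; covers B1=T, B2=E, B3=T, B4=T, B5=F, B6=F
input #3 (q=25): events B2->E, B1->F, B3->F, B4->F, B5->F, B6->F; covers B1=F, B2=E, B3=F, B4=F, B5=F, B6=F
input #4 (q=5): events B2->E, B1->T, B3->T, B4->T, B5->F, B6->T; covers B1=T, B2=E, B3=T, B4=T, B5=F, B6=T
input #5 (q=18): events B2->E, B1->F, B3->T, B4->T, B5->F, B6->F; covers B1=F, B2=E, B3=T, B4=T, B5=F, B6=F
together the pool reaches 11 outcomes: B1=T, B1=F, B2=S, B2=E, B3=T, B3=F, B4=T, B4=F, B5=F, B6=T, B6=F
no size-1 subset reaches all 11 outcomes (best union: 6/11)
the canonical winner is {1, 3}: size 2, full 11-outcome coverage, earliest index list among size-2 covers

Answer: 2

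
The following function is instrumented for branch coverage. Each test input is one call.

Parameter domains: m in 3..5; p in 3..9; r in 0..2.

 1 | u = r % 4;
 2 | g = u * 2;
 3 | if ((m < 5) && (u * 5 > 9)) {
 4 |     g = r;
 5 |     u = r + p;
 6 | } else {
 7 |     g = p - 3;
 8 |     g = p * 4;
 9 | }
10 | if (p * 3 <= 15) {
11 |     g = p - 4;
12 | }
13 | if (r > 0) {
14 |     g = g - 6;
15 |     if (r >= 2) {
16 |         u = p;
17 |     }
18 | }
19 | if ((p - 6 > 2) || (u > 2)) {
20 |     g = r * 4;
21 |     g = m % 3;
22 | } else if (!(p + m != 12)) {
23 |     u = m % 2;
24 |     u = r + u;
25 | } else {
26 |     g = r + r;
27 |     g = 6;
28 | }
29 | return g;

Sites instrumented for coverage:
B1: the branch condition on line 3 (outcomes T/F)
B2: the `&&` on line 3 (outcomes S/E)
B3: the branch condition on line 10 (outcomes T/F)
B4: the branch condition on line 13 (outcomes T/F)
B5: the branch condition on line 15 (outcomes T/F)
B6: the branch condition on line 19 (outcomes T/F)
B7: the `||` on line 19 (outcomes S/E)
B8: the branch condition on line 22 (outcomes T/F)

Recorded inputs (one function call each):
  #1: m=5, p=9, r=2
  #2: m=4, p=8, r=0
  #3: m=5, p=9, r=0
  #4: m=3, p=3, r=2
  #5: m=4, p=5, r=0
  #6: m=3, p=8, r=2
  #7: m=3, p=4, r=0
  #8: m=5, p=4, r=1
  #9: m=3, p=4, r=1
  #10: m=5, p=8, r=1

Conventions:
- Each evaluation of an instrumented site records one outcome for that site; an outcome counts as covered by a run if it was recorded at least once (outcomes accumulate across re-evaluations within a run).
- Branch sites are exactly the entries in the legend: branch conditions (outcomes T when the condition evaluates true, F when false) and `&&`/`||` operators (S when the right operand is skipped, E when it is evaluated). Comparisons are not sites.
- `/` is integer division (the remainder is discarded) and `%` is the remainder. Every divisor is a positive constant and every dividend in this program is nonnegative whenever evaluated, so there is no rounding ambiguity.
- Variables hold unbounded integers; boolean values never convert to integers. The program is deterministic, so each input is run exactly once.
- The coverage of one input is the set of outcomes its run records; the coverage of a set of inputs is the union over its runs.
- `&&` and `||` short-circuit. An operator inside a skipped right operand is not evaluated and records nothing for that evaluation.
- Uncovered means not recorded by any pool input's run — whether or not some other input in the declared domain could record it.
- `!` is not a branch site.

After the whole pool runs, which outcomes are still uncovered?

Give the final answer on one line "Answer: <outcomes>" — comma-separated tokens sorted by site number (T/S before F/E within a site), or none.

input #1 (m=5, p=9, r=2): covers B1=F, B2=S, B3=F, B4=T, B5=T, B6=T, B7=S
input #2 (m=4, p=8, r=0): covers B1=F, B2=E, B3=F, B4=F, B6=F, B7=E, B8=T
input #3 (m=5, p=9, r=0): covers B1=F, B2=S, B3=F, B4=F, B6=T, B7=S
input #4 (m=3, p=3, r=2): covers B1=T, B2=E, B3=T, B4=T, B5=T, B6=T, B7=E
input #5 (m=4, p=5, r=0): covers B1=F, B2=E, B3=T, B4=F, B6=F, B7=E, B8=F
input #6 (m=3, p=8, r=2): covers B1=T, B2=E, B3=F, B4=T, B5=T, B6=T, B7=E
input #7 (m=3, p=4, r=0): covers B1=F, B2=E, B3=T, B4=F, B6=F, B7=E, B8=F
input #8 (m=5, p=4, r=1): covers B1=F, B2=S, B3=T, B4=T, B5=F, B6=F, B7=E, B8=F
input #9 (m=3, p=4, r=1): covers B1=F, B2=E, B3=T, B4=T, B5=F, B6=F, B7=E, B8=F
input #10 (m=5, p=8, r=1): covers B1=F, B2=S, B3=F, B4=T, B5=F, B6=F, B7=E, B8=F
union over the pool: B1=T, B1=F, B2=S, B2=E, B3=T, B3=F, B4=T, B4=F, B5=T, B5=F, B6=T, B6=F, B7=S, B7=E, B8=T, B8=F
uncovered (0 of 16): none

Answer: none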